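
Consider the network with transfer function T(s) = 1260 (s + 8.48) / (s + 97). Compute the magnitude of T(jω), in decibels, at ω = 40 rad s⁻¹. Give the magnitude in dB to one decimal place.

|j40 + 8.48| = √(40² + 8.48²) = 40.89
|j40 + 97| = √(40² + 97²) = 104.9
|T(j40)| = 1260 × 40.89 / 104.9 = 491.02
20 log₁₀(491.02) = 53.82 dB

53.8 dB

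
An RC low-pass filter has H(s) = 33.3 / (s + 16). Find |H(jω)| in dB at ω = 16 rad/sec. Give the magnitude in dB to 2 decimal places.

|j16 + 16| = √(16² + 16²) = 22.63
|H(j16)| = 33.3 / 22.63 = 1.4717
20 log₁₀(1.4717) = 3.356 dB

3.36 dB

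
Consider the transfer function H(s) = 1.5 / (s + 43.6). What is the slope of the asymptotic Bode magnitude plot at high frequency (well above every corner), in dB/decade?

-20 dB/decade

With 0 zeros and 1 pole, the high-frequency asymptotic slope is 20 × (0 − 1) = -20 dB/decade.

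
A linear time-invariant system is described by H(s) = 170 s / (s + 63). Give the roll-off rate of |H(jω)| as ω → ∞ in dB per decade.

With 1 zero and 1 pole, the high-frequency asymptotic slope is 20 × (1 − 1) = 0 dB/decade.

0 dB/decade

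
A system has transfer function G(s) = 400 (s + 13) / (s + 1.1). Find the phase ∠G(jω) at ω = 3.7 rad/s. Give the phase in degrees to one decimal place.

-57.6°

∠(j3.7 + 13) = arctan(3.7/13) = 15.89°
∠(j3.7 + 1.1) = arctan(3.7/1.1) = 73.44°
∠G(j3.7) = 15.89° − 73.44° = -57.56°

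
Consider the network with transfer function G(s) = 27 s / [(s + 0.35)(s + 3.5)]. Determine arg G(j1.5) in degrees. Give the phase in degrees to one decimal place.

∠(j1.5) = 90.00°
∠(j1.5 + 0.35) = arctan(1.5/0.35) = 76.87°
∠(j1.5 + 3.5) = arctan(1.5/3.5) = 23.20°
∠G(j1.5) = 90.00° − (76.87° + 23.20°) = -10.06°

-10.1 deg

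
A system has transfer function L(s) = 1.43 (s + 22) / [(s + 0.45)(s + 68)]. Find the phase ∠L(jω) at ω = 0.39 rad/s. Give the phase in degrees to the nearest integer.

∠(j0.39 + 22) = arctan(0.39/22) = 1.02°
∠(j0.39 + 0.45) = arctan(0.39/0.45) = 40.91°
∠(j0.39 + 68) = arctan(0.39/68) = 0.33°
∠L(j0.39) = 1.02° − (40.91° + 0.33°) = -40.23°

-40°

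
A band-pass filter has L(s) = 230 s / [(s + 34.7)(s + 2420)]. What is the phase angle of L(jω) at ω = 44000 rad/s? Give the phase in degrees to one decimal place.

-86.8 deg

∠(j44000) = 90.00°
∠(j44000 + 34.7) = arctan(44000/34.7) = 89.95°
∠(j44000 + 2420) = arctan(44000/2420) = 86.85°
∠L(j44000) = 90.00° − (89.95° + 86.85°) = -86.81°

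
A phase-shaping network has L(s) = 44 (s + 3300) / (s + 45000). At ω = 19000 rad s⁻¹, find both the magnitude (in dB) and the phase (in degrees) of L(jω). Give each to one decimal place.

|L| = 24.8 dB, ∠L = 57.3°

|j19000 + 3300| = √(19000² + 3300²) = 1.928e+04
|j19000 + 45000| = √(19000² + 45000²) = 4.885e+04
|L(j19000)| = 44 × 1.928e+04 / 4.885e+04 = 17.371
20 log₁₀(17.371) = 24.80 dB
∠(j19000 + 3300) = arctan(19000/3300) = 80.15°
∠(j19000 + 45000) = arctan(19000/45000) = 22.89°
∠L(j19000) = 80.15° − 22.89° = 57.26°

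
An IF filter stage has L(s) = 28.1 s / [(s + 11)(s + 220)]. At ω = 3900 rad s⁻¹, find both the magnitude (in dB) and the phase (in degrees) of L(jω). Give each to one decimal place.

|L| = -42.9 dB, ∠L = -86.6 deg

|j3900| = 3900
|j3900 + 11| = √(3900² + 11²) = 3900
|j3900 + 220| = √(3900² + 220²) = 3906
|L(j3900)| = 28.1 × 3900 / (3900 × 3906) = 0.0071937
20 log₁₀(0.0071937) = -42.86 dB
∠(j3900) = 90.00°
∠(j3900 + 11) = arctan(3900/11) = 89.84°
∠(j3900 + 220) = arctan(3900/220) = 86.77°
∠L(j3900) = 90.00° − (89.84° + 86.77°) = -86.61°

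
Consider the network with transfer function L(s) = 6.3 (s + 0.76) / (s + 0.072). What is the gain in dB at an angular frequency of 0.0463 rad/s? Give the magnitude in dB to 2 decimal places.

34.97 dB

|j0.0463 + 0.76| = √(0.0463² + 0.76²) = 0.7614
|j0.0463 + 0.072| = √(0.0463² + 0.072²) = 0.0856
|L(j0.0463)| = 6.3 × 0.7614 / 0.0856 = 56.037
20 log₁₀(56.037) = 34.970 dB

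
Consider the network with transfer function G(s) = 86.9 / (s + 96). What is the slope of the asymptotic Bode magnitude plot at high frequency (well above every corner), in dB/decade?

-20 dB/decade

With 0 zeros and 1 pole, the high-frequency asymptotic slope is 20 × (0 − 1) = -20 dB/decade.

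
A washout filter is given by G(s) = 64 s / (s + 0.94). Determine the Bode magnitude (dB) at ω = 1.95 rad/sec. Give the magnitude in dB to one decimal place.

35.2 dB

|j1.95| = 1.95
|j1.95 + 0.94| = √(1.95² + 0.94²) = 2.165
|G(j1.95)| = 64 × 1.95 / 2.165 = 57.651
20 log₁₀(57.651) = 35.22 dB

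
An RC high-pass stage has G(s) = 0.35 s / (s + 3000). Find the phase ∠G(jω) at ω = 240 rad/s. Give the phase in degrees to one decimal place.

∠(j240) = 90.00°
∠(j240 + 3000) = arctan(240/3000) = 4.57°
∠G(j240) = 90.00° − 4.57° = 85.43°

85.4 deg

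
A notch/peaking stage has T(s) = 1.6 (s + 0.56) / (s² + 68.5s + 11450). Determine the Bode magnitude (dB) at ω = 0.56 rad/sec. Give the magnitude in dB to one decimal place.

|j0.56 + 0.56| = √(0.56² + 0.56²) = 0.792
|(j0.56)² + 68.5(j0.56) + 11450| = |11450 + j38.36| = 1.145e+04
|T(j0.56)| = 1.6 × 0.792 / 1.145e+04 = 0.00011067
20 log₁₀(0.00011067) = -79.12 dB

-79.1 dB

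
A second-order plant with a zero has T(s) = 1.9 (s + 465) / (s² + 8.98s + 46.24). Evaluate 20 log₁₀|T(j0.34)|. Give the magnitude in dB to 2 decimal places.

|j0.34 + 465| = √(0.34² + 465²) = 465
|(j0.34)² + 8.98(j0.34) + 46.24| = |46.124 + j3.0532| = 46.23
|T(j0.34)| = 1.9 × 465 / 46.23 = 19.113
20 log₁₀(19.113) = 25.627 dB

25.63 dB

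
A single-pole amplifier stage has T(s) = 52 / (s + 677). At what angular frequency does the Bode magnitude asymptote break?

The single real pole at s = −677 gives a corner at ω = 677 rad/sec.

677 rad/sec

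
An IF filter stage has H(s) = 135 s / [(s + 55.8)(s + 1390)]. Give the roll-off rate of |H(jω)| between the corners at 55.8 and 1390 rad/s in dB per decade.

0 dB/decade

In this band the factors already past their corner are: 1 differentiator zero, pole at 55.8; net slope = 0 dB/decade.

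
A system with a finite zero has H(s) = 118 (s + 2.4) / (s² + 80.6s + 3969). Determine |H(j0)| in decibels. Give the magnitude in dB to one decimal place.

-22.9 dB

H(0) = 118 × 2.4 / 3969 = 0.071353
20 log₁₀(0.071353) = -22.93 dB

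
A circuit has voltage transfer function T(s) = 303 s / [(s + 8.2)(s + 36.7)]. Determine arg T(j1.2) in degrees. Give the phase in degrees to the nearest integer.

∠(j1.2) = 90.00°
∠(j1.2 + 8.2) = arctan(1.2/8.2) = 8.33°
∠(j1.2 + 36.7) = arctan(1.2/36.7) = 1.87°
∠T(j1.2) = 90.00° − (8.33° + 1.87°) = 79.80°

80°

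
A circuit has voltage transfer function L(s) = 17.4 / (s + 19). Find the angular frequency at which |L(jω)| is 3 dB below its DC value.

For a single-pole low-pass, the −3 dB point is at the pole: ω = 19 rad/sec.

19 rad/sec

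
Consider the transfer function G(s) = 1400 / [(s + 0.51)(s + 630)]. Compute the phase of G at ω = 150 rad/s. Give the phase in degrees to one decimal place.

∠(j150 + 0.51) = arctan(150/0.51) = 89.81°
∠(j150 + 630) = arctan(150/630) = 13.39°
∠G(j150) = − (89.81° + 13.39°) = -103.20°

-103.2°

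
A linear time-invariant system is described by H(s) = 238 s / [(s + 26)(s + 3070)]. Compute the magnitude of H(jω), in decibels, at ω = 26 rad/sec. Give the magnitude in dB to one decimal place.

-25.2 dB

|j26| = 26
|j26 + 26| = √(26² + 26²) = 36.77
|j26 + 3070| = √(26² + 3070²) = 3070
|H(j26)| = 238 × 26 / (36.77 × 3070) = 0.054816
20 log₁₀(0.054816) = -25.22 dB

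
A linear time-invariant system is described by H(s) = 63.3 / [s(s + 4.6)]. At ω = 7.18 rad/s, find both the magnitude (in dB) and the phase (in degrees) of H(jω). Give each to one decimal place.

|j7.18 + 4.6| = √(7.18² + 4.6²) = 8.527
|j7.18| = 7.18
|H(j7.18)| = 63.3 / (8.527 × 7.18) = 1.0339
20 log₁₀(1.0339) = 0.29 dB
∠(j7.18 + 4.6) = arctan(7.18/4.6) = 57.35°
∠(j7.18) = 90.00°
∠H(j7.18) = − (57.35° + 90.00°) = -147.35°

|H| = 0.3 dB, ∠H = -147.4°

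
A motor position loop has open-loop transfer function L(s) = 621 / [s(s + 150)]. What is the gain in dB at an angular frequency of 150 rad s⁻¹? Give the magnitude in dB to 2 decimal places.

-34.19 dB

|j150 + 150| = √(150² + 150²) = 212.1
|j150| = 150
|L(j150)| = 621 / (212.1 × 150) = 0.019516
20 log₁₀(0.019516) = -34.192 dB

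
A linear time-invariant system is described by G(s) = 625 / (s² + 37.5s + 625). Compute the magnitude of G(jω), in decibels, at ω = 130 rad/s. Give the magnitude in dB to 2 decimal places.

-28.69 dB

|(j130)² + 37.5(j130) + 625| = |-16275 + j4875| = 1.699e+04
|G(j130)| = 625 / 1.699e+04 = 0.036788
20 log₁₀(0.036788) = -28.686 dB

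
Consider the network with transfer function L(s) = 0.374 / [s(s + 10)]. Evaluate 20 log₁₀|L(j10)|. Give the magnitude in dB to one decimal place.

|j10 + 10| = √(10² + 10²) = 14.14
|j10| = 10
|L(j10)| = 0.374 / (14.14 × 10) = 0.0026446
20 log₁₀(0.0026446) = -51.55 dB

-51.6 dB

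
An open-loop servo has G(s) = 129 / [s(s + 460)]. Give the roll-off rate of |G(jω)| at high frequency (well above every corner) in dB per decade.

With 0 zeros and 2 poles, the high-frequency asymptotic slope is 20 × (0 − 2) = -40 dB/decade.

-40 dB/decade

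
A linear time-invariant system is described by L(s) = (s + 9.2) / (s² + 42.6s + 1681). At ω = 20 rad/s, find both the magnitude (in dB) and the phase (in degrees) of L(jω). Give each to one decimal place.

|L| = -36.9 dB, ∠L = 31.7°

|j20 + 9.2| = √(20² + 9.2²) = 22.01
|(j20)² + 42.6(j20) + 1681| = |1281 + j852| = 1538
|L(j20)| = 1 × 22.01 / 1538 = 0.014309
20 log₁₀(0.014309) = -36.89 dB
∠(j20 + 9.2) = arctan(20/9.2) = 65.30°
∠[(j20)² + 42.6(j20) + 1681] = ∠[1281 + j852] = 33.63°
∠L(j20) = 65.30° − 33.63° = 31.67°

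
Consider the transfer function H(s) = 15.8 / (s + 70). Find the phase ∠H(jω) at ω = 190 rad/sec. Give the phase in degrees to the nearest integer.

∠(j190 + 70) = arctan(190/70) = 69.78°
∠H(j190) = −69.78° = -69.78°

-70 deg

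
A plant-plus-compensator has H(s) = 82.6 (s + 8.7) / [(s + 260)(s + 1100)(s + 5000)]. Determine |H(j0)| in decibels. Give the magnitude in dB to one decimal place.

-126.0 dB

H(0) = 82.6 × 8.7 / (260 × 1100 × 5000) = 5.0253e-07
20 log₁₀(5.0253e-07) = -125.98 dB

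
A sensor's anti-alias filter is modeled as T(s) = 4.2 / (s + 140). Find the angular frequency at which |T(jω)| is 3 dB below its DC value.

For a single-pole low-pass, the −3 dB point is at the pole: ω = 140 rad/s.

140 rad/s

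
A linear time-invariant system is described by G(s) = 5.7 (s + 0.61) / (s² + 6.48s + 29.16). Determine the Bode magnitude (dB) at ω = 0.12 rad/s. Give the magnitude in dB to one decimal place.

|j0.12 + 0.61| = √(0.12² + 0.61²) = 0.6217
|(j0.12)² + 6.48(j0.12) + 29.16| = |29.146 + j0.7776| = 29.16
|G(j0.12)| = 5.7 × 0.6217 / 29.16 = 0.12154
20 log₁₀(0.12154) = -18.31 dB

-18.3 dB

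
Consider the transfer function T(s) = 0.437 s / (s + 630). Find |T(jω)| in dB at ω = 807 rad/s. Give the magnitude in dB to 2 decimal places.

|j807| = 807
|j807 + 630| = √(807² + 630²) = 1024
|T(j807)| = 0.437 × 807 / 1024 = 0.34446
20 log₁₀(0.34446) = -9.257 dB

-9.26 dB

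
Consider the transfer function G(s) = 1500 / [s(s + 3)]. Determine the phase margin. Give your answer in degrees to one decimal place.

4.4 deg

Gain crossover: |G(jω)| = 1 at ω ≈ 38.7 rad/s.
∠G(j38.7) = −90° − arctan(38.7/3) ≈ -175.56°
PM = 180° + (-175.56°) = 4.44°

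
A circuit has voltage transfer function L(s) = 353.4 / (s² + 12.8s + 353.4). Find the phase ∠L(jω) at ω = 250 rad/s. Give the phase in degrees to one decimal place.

∠[(j250)² + 12.8(j250) + 353.4] = ∠[-62147 + j3200] = 177.05°
∠L(j250) = −177.05° = -177.05°

-177.1 deg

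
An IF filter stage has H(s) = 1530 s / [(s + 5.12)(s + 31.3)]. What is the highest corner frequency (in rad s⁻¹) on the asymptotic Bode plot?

31.3 rad s⁻¹

Break frequencies occur at each pole and zero magnitude: 5.12 rad s⁻¹, 31.3 rad s⁻¹.
The highest is 31.3 rad s⁻¹.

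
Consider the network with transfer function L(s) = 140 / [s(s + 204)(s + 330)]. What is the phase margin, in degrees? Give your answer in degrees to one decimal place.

90.0°

Gain crossover: |L(jω)| = 1 at ω ≈ 0.00208 rad/sec.
∠L(j0.00208) = −90° − arctan(0.00208/204) − arctan(0.00208/330) ≈ -90.00°
PM = 180° + (-90.00°) = 90.00°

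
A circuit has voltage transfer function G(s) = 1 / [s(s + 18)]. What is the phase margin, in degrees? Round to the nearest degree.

90°

Gain crossover: |G(jω)| = 1 at ω ≈ 0.0556 rad/s.
∠G(j0.0556) = −90° − arctan(0.0556/18) ≈ -90.18°
PM = 180° + (-90.18°) = 89.82°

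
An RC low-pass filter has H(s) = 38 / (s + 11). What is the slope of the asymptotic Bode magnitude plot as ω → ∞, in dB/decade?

-20 dB/decade

With 0 zeros and 1 pole, the high-frequency asymptotic slope is 20 × (0 − 1) = -20 dB/decade.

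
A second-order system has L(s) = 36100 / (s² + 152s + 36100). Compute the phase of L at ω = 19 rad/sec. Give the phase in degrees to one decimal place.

-4.6°

∠[(j19)² + 152(j19) + 36100] = ∠[35739 + j2888] = 4.62°
∠L(j19) = −4.62° = -4.62°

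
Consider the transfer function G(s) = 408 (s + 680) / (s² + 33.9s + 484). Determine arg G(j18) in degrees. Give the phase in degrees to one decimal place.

∠(j18 + 680) = arctan(18/680) = 1.52°
∠[(j18)² + 33.9(j18) + 484] = ∠[160 + j610.2] = 75.31°
∠G(j18) = 1.52° − 75.31° = -73.79°

-73.8°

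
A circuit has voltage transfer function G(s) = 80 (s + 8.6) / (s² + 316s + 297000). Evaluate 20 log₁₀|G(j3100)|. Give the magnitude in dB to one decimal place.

|j3100 + 8.6| = √(3100² + 8.6²) = 3100
|(j3100)² + 316(j3100) + 297000| = |-9.313e+06 + j9.796e+05| = 9.364e+06
|G(j3100)| = 80 × 3100 / 9.364e+06 = 0.026483
20 log₁₀(0.026483) = -31.54 dB

-31.5 dB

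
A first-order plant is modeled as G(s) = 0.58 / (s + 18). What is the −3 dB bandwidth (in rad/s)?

For a single-pole low-pass, the −3 dB point is at the pole: ω = 18 rad/s.

18 rad/s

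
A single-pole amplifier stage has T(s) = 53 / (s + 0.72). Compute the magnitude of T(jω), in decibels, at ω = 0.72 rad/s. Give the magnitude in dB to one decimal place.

|j0.72 + 0.72| = √(0.72² + 0.72²) = 1.018
|T(j0.72)| = 53 / 1.018 = 52.051
20 log₁₀(52.051) = 34.33 dB

34.3 dB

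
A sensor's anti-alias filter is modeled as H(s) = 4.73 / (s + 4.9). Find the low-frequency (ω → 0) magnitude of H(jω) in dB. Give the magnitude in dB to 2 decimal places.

-0.31 dB

H(0) = 4.73 / 4.9 = 0.96531
20 log₁₀(0.96531) = -0.307 dB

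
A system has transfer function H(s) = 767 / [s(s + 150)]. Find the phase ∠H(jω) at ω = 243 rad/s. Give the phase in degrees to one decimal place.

∠(j243 + 150) = arctan(243/150) = 58.31°
∠(j243) = 90.00°
∠H(j243) = − (58.31° + 90.00°) = -148.31°

-148.3 deg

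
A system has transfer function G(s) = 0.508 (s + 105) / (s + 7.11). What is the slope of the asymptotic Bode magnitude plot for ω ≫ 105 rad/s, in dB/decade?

0 dB/decade

With 1 zero and 1 pole, the high-frequency asymptotic slope is 20 × (1 − 1) = 0 dB/decade.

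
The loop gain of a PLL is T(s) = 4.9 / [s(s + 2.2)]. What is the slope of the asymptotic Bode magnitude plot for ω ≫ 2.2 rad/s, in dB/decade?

With 0 zeros and 2 poles, the high-frequency asymptotic slope is 20 × (0 − 2) = -40 dB/decade.

-40 dB/decade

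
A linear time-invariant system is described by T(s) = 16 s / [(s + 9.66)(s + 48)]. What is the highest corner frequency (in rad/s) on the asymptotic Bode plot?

Break frequencies occur at each pole and zero magnitude: 9.66 rad/s, 48 rad/s.
The highest is 48 rad/s.

48 rad/s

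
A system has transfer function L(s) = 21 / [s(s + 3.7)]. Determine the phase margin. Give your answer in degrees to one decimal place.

43.5°

Gain crossover: |L(jω)| = 1 at ω ≈ 3.9 rad/s.
∠L(j3.9) = −90° − arctan(3.9/3.7) ≈ -136.54°
PM = 180° + (-136.54°) = 43.46°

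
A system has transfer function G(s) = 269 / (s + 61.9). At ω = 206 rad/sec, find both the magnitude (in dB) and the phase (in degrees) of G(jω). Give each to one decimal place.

|j206 + 61.9| = √(206² + 61.9²) = 215.1
|G(j206)| = 269 / 215.1 = 1.2506
20 log₁₀(1.2506) = 1.94 dB
∠(j206 + 61.9) = arctan(206/61.9) = 73.28°
∠G(j206) = −73.28° = -73.28°

|G| = 1.9 dB, ∠G = -73.3°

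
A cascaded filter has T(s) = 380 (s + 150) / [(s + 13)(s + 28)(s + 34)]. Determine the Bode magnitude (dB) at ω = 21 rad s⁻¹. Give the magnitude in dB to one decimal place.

4.4 dB

|j21 + 150| = √(21² + 150²) = 151.5
|j21 + 13| = √(21² + 13²) = 24.7
|j21 + 28| = √(21² + 28²) = 35
|j21 + 34| = √(21² + 34²) = 39.96
|T(j21)| = 380 × 151.5 / (24.7 × 35 × 39.96) = 1.6661
20 log₁₀(1.6661) = 4.43 dB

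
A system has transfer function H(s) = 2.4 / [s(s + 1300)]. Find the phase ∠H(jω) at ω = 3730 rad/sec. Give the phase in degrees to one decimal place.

∠(j3730 + 1300) = arctan(3730/1300) = 70.79°
∠(j3730) = 90.00°
∠H(j3730) = − (70.79° + 90.00°) = -160.79°

-160.8°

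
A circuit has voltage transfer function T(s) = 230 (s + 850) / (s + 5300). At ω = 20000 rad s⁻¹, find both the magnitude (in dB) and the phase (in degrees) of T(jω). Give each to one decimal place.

|T| = 46.9 dB, ∠T = 12.4°

|j20000 + 850| = √(20000² + 850²) = 2.002e+04
|j20000 + 5300| = √(20000² + 5300²) = 2.069e+04
|T(j20000)| = 230 × 2.002e+04 / 2.069e+04 = 222.53
20 log₁₀(222.53) = 46.95 dB
∠(j20000 + 850) = arctan(20000/850) = 87.57°
∠(j20000 + 5300) = arctan(20000/5300) = 75.16°
∠T(j20000) = 87.57° − 75.16° = 12.41°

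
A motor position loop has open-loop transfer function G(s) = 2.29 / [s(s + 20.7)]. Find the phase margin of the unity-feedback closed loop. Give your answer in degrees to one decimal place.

89.7°

Gain crossover: |G(jω)| = 1 at ω ≈ 0.111 rad s⁻¹.
∠G(j0.111) = −90° − arctan(0.111/20.7) ≈ -90.31°
PM = 180° + (-90.31°) = 89.69°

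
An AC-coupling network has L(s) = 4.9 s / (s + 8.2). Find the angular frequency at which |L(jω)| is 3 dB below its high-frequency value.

For a single-pole high-pass, the −3 dB point is at the pole: ω = 8.2 rad/s.

8.2 rad/s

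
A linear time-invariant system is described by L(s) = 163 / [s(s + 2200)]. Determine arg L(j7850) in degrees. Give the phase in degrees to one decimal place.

∠(j7850 + 2200) = arctan(7850/2200) = 74.34°
∠(j7850) = 90.00°
∠L(j7850) = − (74.34° + 90.00°) = -164.34°

-164.3°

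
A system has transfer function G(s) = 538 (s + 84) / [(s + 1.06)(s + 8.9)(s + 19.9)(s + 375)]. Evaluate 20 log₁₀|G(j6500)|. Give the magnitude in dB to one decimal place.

|j6500 + 84| = √(6500² + 84²) = 6501
|j6500 + 1.06| = √(6500² + 1.06²) = 6500
|j6500 + 8.9| = √(6500² + 8.9²) = 6500
|j6500 + 19.9| = √(6500² + 19.9²) = 6500
|j6500 + 375| = √(6500² + 375²) = 6511
|G(j6500)| = 538 × 6501 / (6500 × 6500 × 6500 × 6511) = 1.9559e-09
20 log₁₀(1.9559e-09) = -174.17 dB

-174.2 dB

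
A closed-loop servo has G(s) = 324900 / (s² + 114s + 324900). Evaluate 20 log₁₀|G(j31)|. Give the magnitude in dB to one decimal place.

|(j31)² + 114(j31) + 324900| = |3.2394e+05 + j3534| = 3.24e+05
|G(j31)| = 324900 / 3.24e+05 = 1.0029
20 log₁₀(1.0029) = 0.03 dB

0.0 dB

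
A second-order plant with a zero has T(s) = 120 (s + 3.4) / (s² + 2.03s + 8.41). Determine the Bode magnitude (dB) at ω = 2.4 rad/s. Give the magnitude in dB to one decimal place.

39.1 dB

|j2.4 + 3.4| = √(2.4² + 3.4²) = 4.162
|(j2.4)² + 2.03(j2.4) + 8.41| = |2.65 + j4.872| = 5.546
|T(j2.4)| = 120 × 4.162 / 5.546 = 90.047
20 log₁₀(90.047) = 39.09 dB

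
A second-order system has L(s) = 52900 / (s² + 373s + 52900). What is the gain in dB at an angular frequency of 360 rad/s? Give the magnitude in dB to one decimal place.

|(j360)² + 373(j360) + 52900| = |-76700 + j1.3428e+05| = 1.546e+05
|L(j360)| = 52900 / 1.546e+05 = 0.34208
20 log₁₀(0.34208) = -9.32 dB

-9.3 dB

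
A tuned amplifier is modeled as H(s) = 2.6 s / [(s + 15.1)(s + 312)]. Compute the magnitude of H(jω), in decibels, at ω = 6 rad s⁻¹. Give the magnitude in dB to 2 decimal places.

|j6| = 6
|j6 + 15.1| = √(6² + 15.1²) = 16.25
|j6 + 312| = √(6² + 312²) = 312.1
|H(j6)| = 2.6 × 6 / (16.25 × 312.1) = 0.0030767
20 log₁₀(0.0030767) = -50.238 dB

-50.24 dB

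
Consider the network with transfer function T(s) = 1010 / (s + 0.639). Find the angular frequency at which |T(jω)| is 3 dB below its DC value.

For a single-pole low-pass, the −3 dB point is at the pole: ω = 0.639 rad/s.

0.639 rad/s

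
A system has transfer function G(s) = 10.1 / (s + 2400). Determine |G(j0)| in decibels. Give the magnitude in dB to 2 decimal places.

-47.52 dB

G(0) = 10.1 / 2400 = 0.0042083
20 log₁₀(0.0042083) = -47.518 dB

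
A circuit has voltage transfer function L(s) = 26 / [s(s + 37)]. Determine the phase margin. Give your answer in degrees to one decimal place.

Gain crossover: |L(jω)| = 1 at ω ≈ 0.703 rad/s.
∠L(j0.703) = −90° − arctan(0.703/37) ≈ -91.09°
PM = 180° + (-91.09°) = 88.91°

88.9°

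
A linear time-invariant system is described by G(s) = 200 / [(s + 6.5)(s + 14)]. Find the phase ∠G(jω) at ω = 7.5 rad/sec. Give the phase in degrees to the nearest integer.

∠(j7.5 + 6.5) = arctan(7.5/6.5) = 49.09°
∠(j7.5 + 14) = arctan(7.5/14) = 28.18°
∠G(j7.5) = − (49.09° + 28.18°) = -77.26°

-77 deg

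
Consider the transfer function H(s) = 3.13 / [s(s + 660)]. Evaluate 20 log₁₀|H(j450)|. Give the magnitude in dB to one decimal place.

|j450 + 660| = √(450² + 660²) = 798.8
|j450| = 450
|H(j450)| = 3.13 / (798.8 × 450) = 8.7074e-06
20 log₁₀(8.7074e-06) = -101.20 dB

-101.2 dB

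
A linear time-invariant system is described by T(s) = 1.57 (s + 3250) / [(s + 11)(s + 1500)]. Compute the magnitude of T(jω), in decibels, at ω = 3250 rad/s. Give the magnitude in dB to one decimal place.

|j3250 + 3250| = √(3250² + 3250²) = 4596
|j3250 + 11| = √(3250² + 11²) = 3250
|j3250 + 1500| = √(3250² + 1500²) = 3579
|T(j3250)| = 1.57 × 4596 / (3250 × 3579) = 0.00062029
20 log₁₀(0.00062029) = -64.15 dB

-64.1 dB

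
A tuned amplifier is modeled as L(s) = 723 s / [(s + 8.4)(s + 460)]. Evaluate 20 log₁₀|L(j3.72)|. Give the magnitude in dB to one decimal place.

|j3.72| = 3.72
|j3.72 + 8.4| = √(3.72² + 8.4²) = 9.187
|j3.72 + 460| = √(3.72² + 460²) = 460
|L(j3.72)| = 723 × 3.72 / (9.187 × 460) = 0.63642
20 log₁₀(0.63642) = -3.93 dB

-3.9 dB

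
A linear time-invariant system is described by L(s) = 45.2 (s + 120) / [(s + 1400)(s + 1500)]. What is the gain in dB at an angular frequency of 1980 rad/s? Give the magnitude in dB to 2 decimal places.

-36.55 dB

|j1980 + 120| = √(1980² + 120²) = 1984
|j1980 + 1400| = √(1980² + 1400²) = 2425
|j1980 + 1500| = √(1980² + 1500²) = 2484
|L(j1980)| = 45.2 × 1984 / (2425 × 2484) = 0.014885
20 log₁₀(0.014885) = -36.545 dB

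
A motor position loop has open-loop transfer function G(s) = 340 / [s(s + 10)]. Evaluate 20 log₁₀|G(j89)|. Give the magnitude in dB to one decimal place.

|j89 + 10| = √(89² + 10²) = 89.56
|j89| = 89
|G(j89)| = 340 / (89.56 × 89) = 0.042655
20 log₁₀(0.042655) = -27.40 dB

-27.4 dB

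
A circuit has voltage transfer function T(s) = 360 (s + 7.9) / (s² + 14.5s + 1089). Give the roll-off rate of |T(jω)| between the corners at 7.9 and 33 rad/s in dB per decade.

In this band the factors already past their corner are: zero at 7.9; net slope = 20 dB/decade.

20 dB/decade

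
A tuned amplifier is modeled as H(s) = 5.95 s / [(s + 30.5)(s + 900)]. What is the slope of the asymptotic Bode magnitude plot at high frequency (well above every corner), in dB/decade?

-20 dB/decade

With 1 zero and 2 poles, the high-frequency asymptotic slope is 20 × (1 − 2) = -20 dB/decade.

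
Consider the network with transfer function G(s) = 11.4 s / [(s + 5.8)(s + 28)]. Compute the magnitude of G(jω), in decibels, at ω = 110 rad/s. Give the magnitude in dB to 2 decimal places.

|j110| = 110
|j110 + 5.8| = √(110² + 5.8²) = 110.2
|j110 + 28| = √(110² + 28²) = 113.5
|G(j110)| = 11.4 × 110 / (110.2 × 113.5) = 0.10029
20 log₁₀(0.10029) = -19.974 dB

-19.97 dB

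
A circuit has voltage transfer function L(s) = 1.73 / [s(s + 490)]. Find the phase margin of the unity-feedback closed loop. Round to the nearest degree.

Gain crossover: |L(jω)| = 1 at ω ≈ 0.00353 rad s⁻¹.
∠L(j0.00353) = −90° − arctan(0.00353/490) ≈ -90.00°
PM = 180° + (-90.00°) = 90.00°

90 deg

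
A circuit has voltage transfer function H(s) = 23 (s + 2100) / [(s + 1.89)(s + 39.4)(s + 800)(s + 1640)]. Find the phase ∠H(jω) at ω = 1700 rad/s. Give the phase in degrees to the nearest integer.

∠(j1700 + 2100) = arctan(1700/2100) = 38.99°
∠(j1700 + 1.89) = arctan(1700/1.89) = 89.94°
∠(j1700 + 39.4) = arctan(1700/39.4) = 88.67°
∠(j1700 + 800) = arctan(1700/800) = 64.80°
∠(j1700 + 1640) = arctan(1700/1640) = 46.03°
∠H(j1700) = 38.99° − (89.94° + 88.67° + 64.80° + 46.03°) = -250.45°

-250°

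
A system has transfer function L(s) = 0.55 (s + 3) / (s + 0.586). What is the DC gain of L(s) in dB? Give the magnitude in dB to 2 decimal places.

8.99 dB

L(0) = 0.55 × 3 / 0.586 = 2.8157
20 log₁₀(2.8157) = 8.992 dB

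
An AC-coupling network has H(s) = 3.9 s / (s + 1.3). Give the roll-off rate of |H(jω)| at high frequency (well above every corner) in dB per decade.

With 1 zero and 1 pole, the high-frequency asymptotic slope is 20 × (1 − 1) = 0 dB/decade.

0 dB/decade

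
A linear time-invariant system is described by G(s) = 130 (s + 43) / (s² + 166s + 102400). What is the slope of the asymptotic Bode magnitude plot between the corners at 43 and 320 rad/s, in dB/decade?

20 dB/decade

In this band the factors already past their corner are: zero at 43; net slope = 20 dB/decade.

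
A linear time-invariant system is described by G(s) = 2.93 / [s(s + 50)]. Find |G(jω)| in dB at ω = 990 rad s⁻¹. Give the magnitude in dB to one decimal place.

|j990 + 50| = √(990² + 50²) = 991.3
|j990| = 990
|G(j990)| = 2.93 / (991.3 × 990) = 2.9857e-06
20 log₁₀(2.9857e-06) = -110.50 dB

-110.5 dB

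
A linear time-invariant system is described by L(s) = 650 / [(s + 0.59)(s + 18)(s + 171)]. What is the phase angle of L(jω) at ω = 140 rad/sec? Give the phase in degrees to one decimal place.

∠(j140 + 0.59) = arctan(140/0.59) = 89.76°
∠(j140 + 18) = arctan(140/18) = 82.67°
∠(j140 + 171) = arctan(140/171) = 39.31°
∠L(j140) = − (89.76° + 82.67° + 39.31°) = -211.74°

-211.7°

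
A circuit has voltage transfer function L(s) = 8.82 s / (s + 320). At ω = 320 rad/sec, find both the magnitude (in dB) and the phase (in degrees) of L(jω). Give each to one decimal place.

|L| = 15.9 dB, ∠L = 45.0 deg

|j320| = 320
|j320 + 320| = √(320² + 320²) = 452.5
|L(j320)| = 8.82 × 320 / 452.5 = 6.2367
20 log₁₀(6.2367) = 15.90 dB
∠(j320) = 90.00°
∠(j320 + 320) = arctan(320/320) = 45.00°
∠L(j320) = 90.00° − 45.00° = 45.00°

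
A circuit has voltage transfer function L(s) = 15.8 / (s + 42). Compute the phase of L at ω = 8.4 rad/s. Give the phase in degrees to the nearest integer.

∠(j8.4 + 42) = arctan(8.4/42) = 11.31°
∠L(j8.4) = −11.31° = -11.31°

-11°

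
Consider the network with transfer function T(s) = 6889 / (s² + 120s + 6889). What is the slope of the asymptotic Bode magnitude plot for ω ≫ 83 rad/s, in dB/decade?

With 0 zeros and 2 poles, the high-frequency asymptotic slope is 20 × (0 − 2) = -40 dB/decade.

-40 dB/decade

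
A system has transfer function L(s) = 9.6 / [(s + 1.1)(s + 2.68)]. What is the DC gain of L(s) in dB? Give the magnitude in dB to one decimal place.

10.3 dB

L(0) = 9.6 / (1.1 × 2.68) = 3.2564
20 log₁₀(3.2564) = 10.25 dB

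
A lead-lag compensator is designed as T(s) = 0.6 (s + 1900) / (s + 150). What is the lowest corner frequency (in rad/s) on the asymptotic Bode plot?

Break frequencies occur at each pole and zero magnitude: 150 rad/s, 1900 rad/s.
The lowest is 150 rad/s.

150 rad/s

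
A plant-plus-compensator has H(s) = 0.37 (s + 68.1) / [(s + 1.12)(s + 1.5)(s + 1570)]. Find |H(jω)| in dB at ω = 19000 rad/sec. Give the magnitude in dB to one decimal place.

|j19000 + 68.1| = √(19000² + 68.1²) = 1.9e+04
|j19000 + 1.12| = √(19000² + 1.12²) = 1.9e+04
|j19000 + 1.5| = √(19000² + 1.5²) = 1.9e+04
|j19000 + 1570| = √(19000² + 1570²) = 1.906e+04
|H(j19000)| = 0.37 × 1.9e+04 / (1.9e+04 × 1.9e+04 × 1.906e+04) = 1.0215e-09
20 log₁₀(1.0215e-09) = -179.82 dB

-179.8 dB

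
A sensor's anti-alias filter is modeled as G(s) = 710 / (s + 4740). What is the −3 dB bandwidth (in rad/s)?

For a single-pole low-pass, the −3 dB point is at the pole: ω = 4740 rad/s.

4740 rad/s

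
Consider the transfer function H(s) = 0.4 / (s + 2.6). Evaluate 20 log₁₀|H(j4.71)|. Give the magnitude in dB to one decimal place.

|j4.71 + 2.6| = √(4.71² + 2.6²) = 5.38
|H(j4.71)| = 0.4 / 5.38 = 0.07435
20 log₁₀(0.07435) = -22.57 dB

-22.6 dB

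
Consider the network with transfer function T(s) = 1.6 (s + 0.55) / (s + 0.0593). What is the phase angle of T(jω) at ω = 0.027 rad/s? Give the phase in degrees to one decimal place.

-21.7°

∠(j0.027 + 0.55) = arctan(0.027/0.55) = 2.81°
∠(j0.027 + 0.0593) = arctan(0.027/0.0593) = 24.48°
∠T(j0.027) = 2.81° − 24.48° = -21.67°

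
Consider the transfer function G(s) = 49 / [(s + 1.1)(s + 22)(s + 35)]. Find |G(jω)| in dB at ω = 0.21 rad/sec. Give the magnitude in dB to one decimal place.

|j0.21 + 1.1| = √(0.21² + 1.1²) = 1.12
|j0.21 + 22| = √(0.21² + 22²) = 22
|j0.21 + 35| = √(0.21² + 35²) = 35
|G(j0.21)| = 49 / (1.12 × 22 × 35) = 0.056821
20 log₁₀(0.056821) = -24.91 dB

-24.9 dB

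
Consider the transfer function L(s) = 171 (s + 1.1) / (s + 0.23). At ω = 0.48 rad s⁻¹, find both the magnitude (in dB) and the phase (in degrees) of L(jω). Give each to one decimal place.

|L| = 51.7 dB, ∠L = -40.8°

|j0.48 + 1.1| = √(0.48² + 1.1²) = 1.2
|j0.48 + 0.23| = √(0.48² + 0.23²) = 0.5323
|L(j0.48)| = 171 × 1.2 / 0.5323 = 385.58
20 log₁₀(385.58) = 51.72 dB
∠(j0.48 + 1.1) = arctan(0.48/1.1) = 23.57°
∠(j0.48 + 0.23) = arctan(0.48/0.23) = 64.40°
∠L(j0.48) = 23.57° − 64.40° = -40.82°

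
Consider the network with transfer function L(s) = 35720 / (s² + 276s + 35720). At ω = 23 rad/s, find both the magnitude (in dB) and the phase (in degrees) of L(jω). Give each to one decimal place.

|L| = -0.0 dB, ∠L = -10.2°

|(j23)² + 276(j23) + 35720| = |35191 + j6348| = 3.576e+04
|L(j23)| = 35720 / 3.576e+04 = 0.99891
20 log₁₀(0.99891) = -0.01 dB
∠[(j23)² + 276(j23) + 35720] = ∠[35191 + j6348] = 10.23°
∠L(j23) = −10.23° = -10.23°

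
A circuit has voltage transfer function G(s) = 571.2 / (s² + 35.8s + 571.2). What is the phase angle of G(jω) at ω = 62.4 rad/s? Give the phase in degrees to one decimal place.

∠[(j62.4)² + 35.8(j62.4) + 571.2] = ∠[-3322.6 + j2233.9] = 146.09°
∠G(j62.4) = −146.09° = -146.09°

-146.1°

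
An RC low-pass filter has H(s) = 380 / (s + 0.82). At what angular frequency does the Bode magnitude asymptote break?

The single real pole at s = −0.82 gives a corner at ω = 0.82 rad/sec.

0.82 rad/sec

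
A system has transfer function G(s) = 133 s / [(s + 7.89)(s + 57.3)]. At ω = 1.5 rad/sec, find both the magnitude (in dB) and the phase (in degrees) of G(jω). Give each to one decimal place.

|G| = -7.3 dB, ∠G = 77.7 deg

|j1.5| = 1.5
|j1.5 + 7.89| = √(1.5² + 7.89²) = 8.031
|j1.5 + 57.3| = √(1.5² + 57.3²) = 57.32
|G(j1.5)| = 133 × 1.5 / (8.031 × 57.32) = 0.43336
20 log₁₀(0.43336) = -7.26 dB
∠(j1.5) = 90.00°
∠(j1.5 + 7.89) = arctan(1.5/7.89) = 10.76°
∠(j1.5 + 57.3) = arctan(1.5/57.3) = 1.50°
∠G(j1.5) = 90.00° − (10.76° + 1.50°) = 77.74°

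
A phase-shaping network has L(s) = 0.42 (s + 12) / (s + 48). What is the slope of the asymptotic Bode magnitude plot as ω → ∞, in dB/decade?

0 dB/decade

With 1 zero and 1 pole, the high-frequency asymptotic slope is 20 × (1 − 1) = 0 dB/decade.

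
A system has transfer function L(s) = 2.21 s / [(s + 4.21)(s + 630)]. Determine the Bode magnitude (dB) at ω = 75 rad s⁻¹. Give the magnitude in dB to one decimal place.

|j75| = 75
|j75 + 4.21| = √(75² + 4.21²) = 75.12
|j75 + 630| = √(75² + 630²) = 634.4
|L(j75)| = 2.21 × 75 / (75.12 × 634.4) = 0.0034779
20 log₁₀(0.0034779) = -49.17 dB

-49.2 dB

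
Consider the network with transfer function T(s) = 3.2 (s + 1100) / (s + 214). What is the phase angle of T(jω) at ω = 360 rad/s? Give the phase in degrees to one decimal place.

∠(j360 + 1100) = arctan(360/1100) = 18.12°
∠(j360 + 214) = arctan(360/214) = 59.27°
∠T(j360) = 18.12° − 59.27° = -41.15°

-41.1°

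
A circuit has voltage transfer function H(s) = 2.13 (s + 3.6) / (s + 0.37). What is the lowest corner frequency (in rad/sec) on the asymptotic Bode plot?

0.37 rad/sec

Break frequencies occur at each pole and zero magnitude: 0.37 rad/sec, 3.6 rad/sec.
The lowest is 0.37 rad/sec.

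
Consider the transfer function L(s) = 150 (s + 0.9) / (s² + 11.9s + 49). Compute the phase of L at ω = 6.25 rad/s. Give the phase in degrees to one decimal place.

-0.6°

∠(j6.25 + 0.9) = arctan(6.25/0.9) = 81.81°
∠[(j6.25)² + 11.9(j6.25) + 49] = ∠[9.9375 + j74.375] = 82.39°
∠L(j6.25) = 81.81° − 82.39° = -0.58°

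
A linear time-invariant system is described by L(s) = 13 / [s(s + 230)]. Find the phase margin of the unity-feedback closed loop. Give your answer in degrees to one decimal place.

Gain crossover: |L(jω)| = 1 at ω ≈ 0.0565 rad/sec.
∠L(j0.0565) = −90° − arctan(0.0565/230) ≈ -90.01°
PM = 180° + (-90.01°) = 89.99°

90.0°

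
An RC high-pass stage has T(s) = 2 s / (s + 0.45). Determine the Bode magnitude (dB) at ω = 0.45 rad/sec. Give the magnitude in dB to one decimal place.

|j0.45| = 0.45
|j0.45 + 0.45| = √(0.45² + 0.45²) = 0.6364
|T(j0.45)| = 2 × 0.45 / 0.6364 = 1.4142
20 log₁₀(1.4142) = 3.01 dB

3.0 dB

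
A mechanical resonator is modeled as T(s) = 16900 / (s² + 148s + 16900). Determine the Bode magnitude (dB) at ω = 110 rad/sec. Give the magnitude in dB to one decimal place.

-0.0 dB

|(j110)² + 148(j110) + 16900| = |4800 + j16280| = 1.697e+04
|T(j110)| = 16900 / 1.697e+04 = 0.99571
20 log₁₀(0.99571) = -0.04 dB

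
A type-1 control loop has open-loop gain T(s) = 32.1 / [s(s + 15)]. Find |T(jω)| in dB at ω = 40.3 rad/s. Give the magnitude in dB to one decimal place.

-34.6 dB

|j40.3 + 15| = √(40.3² + 15²) = 43
|j40.3| = 40.3
|T(j40.3)| = 32.1 / (43 × 40.3) = 0.018523
20 log₁₀(0.018523) = -34.65 dB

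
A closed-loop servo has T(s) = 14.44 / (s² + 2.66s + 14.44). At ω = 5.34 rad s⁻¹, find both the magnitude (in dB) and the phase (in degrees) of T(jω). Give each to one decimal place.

|T| = -2.8 dB, ∠T = -134.7°

|(j5.34)² + 2.66(j5.34) + 14.44| = |-14.076 + j14.204| = 20
|T(j5.34)| = 14.44 / 20 = 0.7221
20 log₁₀(0.7221) = -2.83 dB
∠[(j5.34)² + 2.66(j5.34) + 14.44] = ∠[-14.076 + j14.204] = 134.74°
∠T(j5.34) = −134.74° = -134.74°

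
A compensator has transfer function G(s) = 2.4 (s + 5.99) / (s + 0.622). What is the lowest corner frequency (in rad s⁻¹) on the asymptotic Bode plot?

Break frequencies occur at each pole and zero magnitude: 0.622 rad s⁻¹, 5.99 rad s⁻¹.
The lowest is 0.622 rad s⁻¹.

0.622 rad s⁻¹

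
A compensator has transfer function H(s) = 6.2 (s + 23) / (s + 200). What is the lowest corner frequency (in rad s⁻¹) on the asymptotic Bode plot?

23 rad s⁻¹

Break frequencies occur at each pole and zero magnitude: 23 rad s⁻¹, 200 rad s⁻¹.
The lowest is 23 rad s⁻¹.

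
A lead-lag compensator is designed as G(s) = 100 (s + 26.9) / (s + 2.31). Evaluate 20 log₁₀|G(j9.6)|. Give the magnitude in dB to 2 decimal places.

49.23 dB

|j9.6 + 26.9| = √(9.6² + 26.9²) = 28.56
|j9.6 + 2.31| = √(9.6² + 2.31²) = 9.874
|G(j9.6)| = 100 × 28.56 / 9.874 = 289.26
20 log₁₀(289.26) = 49.226 dB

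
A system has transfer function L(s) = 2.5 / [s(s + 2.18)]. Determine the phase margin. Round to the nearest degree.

65°

Gain crossover: |L(jω)| = 1 at ω ≈ 1.04 rad/sec.
∠L(j1.04) = −90° − arctan(1.04/2.18) ≈ -115.41°
PM = 180° + (-115.41°) = 64.59°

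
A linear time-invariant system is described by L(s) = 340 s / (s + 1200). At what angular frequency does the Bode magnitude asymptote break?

1200 rad/sec

The single real pole at s = −1200 gives a corner at ω = 1200 rad/sec.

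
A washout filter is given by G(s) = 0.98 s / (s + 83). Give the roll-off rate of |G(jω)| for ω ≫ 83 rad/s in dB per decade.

With 1 zero and 1 pole, the high-frequency asymptotic slope is 20 × (1 − 1) = 0 dB/decade.

0 dB/decade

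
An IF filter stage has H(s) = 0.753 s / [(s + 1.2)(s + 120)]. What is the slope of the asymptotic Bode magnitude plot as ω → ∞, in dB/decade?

-20 dB/decade

With 1 zero and 2 poles, the high-frequency asymptotic slope is 20 × (1 − 2) = -20 dB/decade.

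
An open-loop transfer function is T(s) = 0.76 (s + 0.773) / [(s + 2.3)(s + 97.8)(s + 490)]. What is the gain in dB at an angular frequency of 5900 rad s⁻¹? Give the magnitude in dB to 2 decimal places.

-153.25 dB

|j5900 + 0.773| = √(5900² + 0.773²) = 5900
|j5900 + 2.3| = √(5900² + 2.3²) = 5900
|j5900 + 97.8| = √(5900² + 97.8²) = 5901
|j5900 + 490| = √(5900² + 490²) = 5920
|T(j5900)| = 0.76 × 5900 / (5900 × 5901 × 5920) = 2.1755e-08
20 log₁₀(2.1755e-08) = -153.249 dB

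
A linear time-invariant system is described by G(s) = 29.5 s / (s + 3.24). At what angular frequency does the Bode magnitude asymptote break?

3.24 rad/s

The single real pole at s = −3.24 gives a corner at ω = 3.24 rad/s.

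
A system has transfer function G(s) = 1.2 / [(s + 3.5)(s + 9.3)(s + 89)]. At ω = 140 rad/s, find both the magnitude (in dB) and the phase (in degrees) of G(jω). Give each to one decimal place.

|G| = -128.7 dB, ∠G = -232.3°

|j140 + 3.5| = √(140² + 3.5²) = 140
|j140 + 9.3| = √(140² + 9.3²) = 140.3
|j140 + 89| = √(140² + 89²) = 165.9
|G(j140)| = 1.2 / (140 × 140.3 × 165.9) = 3.6813e-07
20 log₁₀(3.6813e-07) = -128.68 dB
∠(j140 + 3.5) = arctan(140/3.5) = 88.57°
∠(j140 + 9.3) = arctan(140/9.3) = 86.20°
∠(j140 + 89) = arctan(140/89) = 57.56°
∠G(j140) = − (88.57° + 86.20° + 57.56°) = -232.32°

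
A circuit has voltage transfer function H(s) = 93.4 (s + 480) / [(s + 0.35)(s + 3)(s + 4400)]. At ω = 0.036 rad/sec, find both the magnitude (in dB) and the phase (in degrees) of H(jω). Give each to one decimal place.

|j0.036 + 480| = √(0.036² + 480²) = 480
|j0.036 + 0.35| = √(0.036² + 0.35²) = 0.3518
|j0.036 + 3| = √(0.036² + 3²) = 3
|j0.036 + 4400| = √(0.036² + 4400²) = 4400
|H(j0.036)| = 93.4 × 480 / (0.3518 × 3 × 4400) = 9.6523
20 log₁₀(9.6523) = 19.69 dB
∠(j0.036 + 480) = arctan(0.036/480) = 0.00°
∠(j0.036 + 0.35) = arctan(0.036/0.35) = 5.87°
∠(j0.036 + 3) = arctan(0.036/3) = 0.69°
∠(j0.036 + 4400) = arctan(0.036/4400) = 0.00°
∠H(j0.036) = 0.00° − (5.87° + 0.69° + 0.00°) = -6.56°

|H| = 19.7 dB, ∠H = -6.6 deg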